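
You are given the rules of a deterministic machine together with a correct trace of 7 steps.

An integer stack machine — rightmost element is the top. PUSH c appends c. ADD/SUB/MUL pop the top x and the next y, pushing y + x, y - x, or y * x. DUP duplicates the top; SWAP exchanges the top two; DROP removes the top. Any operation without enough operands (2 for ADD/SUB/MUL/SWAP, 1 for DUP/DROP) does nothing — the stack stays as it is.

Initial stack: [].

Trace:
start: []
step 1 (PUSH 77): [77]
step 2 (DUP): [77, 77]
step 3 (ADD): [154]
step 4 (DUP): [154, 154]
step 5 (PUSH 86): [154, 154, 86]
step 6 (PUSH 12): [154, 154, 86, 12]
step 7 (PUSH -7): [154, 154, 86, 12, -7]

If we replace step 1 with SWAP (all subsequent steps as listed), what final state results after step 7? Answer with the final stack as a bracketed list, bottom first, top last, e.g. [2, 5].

[86, 12, -7]

(re-executing from step 1 with the substitution; state before step 1: [])
step 1 (SWAP): []
step 2 (DUP): []
step 3 (ADD): []
step 4 (DUP): []
step 5 (PUSH 86): [86]
step 6 (PUSH 12): [86, 12]
step 7 (PUSH -7): [86, 12, -7]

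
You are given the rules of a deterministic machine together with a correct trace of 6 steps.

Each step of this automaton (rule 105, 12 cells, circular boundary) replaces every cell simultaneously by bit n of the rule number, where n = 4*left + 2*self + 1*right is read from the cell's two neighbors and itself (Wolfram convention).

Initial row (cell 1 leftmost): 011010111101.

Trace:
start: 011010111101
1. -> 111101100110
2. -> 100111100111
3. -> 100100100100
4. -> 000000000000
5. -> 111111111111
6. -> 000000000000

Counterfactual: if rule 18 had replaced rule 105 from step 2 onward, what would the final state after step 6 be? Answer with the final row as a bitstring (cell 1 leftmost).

100101000010

(re-executing steps 2..6 under rule 18; state before step 2: 111101100110)
2. -> 000000011000
3. -> 000000100100
4. -> 000001011010
5. -> 000010000001
6. -> 100101000010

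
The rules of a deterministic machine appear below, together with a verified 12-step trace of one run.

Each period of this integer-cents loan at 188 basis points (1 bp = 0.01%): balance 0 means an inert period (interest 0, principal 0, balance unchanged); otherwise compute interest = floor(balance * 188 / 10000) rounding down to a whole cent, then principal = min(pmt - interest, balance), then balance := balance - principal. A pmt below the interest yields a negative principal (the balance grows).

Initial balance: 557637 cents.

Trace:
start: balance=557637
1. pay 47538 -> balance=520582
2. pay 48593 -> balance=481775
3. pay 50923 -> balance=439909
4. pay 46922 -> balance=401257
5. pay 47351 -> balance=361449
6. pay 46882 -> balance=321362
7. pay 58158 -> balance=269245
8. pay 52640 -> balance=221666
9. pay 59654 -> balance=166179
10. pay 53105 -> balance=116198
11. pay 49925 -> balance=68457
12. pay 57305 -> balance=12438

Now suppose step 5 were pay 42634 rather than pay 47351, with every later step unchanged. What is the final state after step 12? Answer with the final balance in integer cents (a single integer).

(re-executing from step 5 with the substitution; state before step 5: balance=401257)
5. pay 42634 -> balance=366166
6. pay 46882 -> balance=326167
7. pay 58158 -> balance=274140
8. pay 52640 -> balance=226653
9. pay 59654 -> balance=171260
10. pay 53105 -> balance=121374
11. pay 49925 -> balance=73730
12. pay 57305 -> balance=17811

17811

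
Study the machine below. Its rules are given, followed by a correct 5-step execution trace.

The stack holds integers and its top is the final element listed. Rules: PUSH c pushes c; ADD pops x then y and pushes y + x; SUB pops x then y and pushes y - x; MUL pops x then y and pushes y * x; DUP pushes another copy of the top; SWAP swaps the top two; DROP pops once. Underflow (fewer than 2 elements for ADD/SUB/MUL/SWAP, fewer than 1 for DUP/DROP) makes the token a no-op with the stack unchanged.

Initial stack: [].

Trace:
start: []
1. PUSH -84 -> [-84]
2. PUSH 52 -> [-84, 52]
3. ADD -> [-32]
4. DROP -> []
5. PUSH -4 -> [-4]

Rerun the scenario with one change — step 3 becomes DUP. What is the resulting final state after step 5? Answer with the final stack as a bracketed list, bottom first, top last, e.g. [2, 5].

[-84, 52, -4]

(re-executing from step 3 with the substitution; state before step 3: [-84, 52])
3. DUP -> [-84, 52, 52]
4. DROP -> [-84, 52]
5. PUSH -4 -> [-84, 52, -4]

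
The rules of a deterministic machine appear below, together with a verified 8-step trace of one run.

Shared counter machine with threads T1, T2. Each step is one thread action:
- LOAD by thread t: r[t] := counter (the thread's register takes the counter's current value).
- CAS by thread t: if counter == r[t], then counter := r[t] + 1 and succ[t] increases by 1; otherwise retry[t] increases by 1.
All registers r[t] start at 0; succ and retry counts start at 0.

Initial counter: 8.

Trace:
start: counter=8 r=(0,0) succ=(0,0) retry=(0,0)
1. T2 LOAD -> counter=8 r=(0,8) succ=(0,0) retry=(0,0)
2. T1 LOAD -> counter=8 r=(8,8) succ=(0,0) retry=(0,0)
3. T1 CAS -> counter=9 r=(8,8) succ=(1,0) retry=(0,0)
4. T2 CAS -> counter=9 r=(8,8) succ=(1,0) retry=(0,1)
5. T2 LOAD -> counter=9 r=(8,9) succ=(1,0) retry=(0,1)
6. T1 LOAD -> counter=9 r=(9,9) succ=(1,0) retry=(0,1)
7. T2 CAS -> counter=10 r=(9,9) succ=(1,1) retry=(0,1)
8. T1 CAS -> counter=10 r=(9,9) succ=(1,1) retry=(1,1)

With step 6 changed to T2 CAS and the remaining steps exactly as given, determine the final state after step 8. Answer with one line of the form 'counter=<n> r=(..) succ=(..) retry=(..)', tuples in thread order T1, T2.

(re-executing from step 6 with the substitution; state before step 6: counter=9 r=(8,9) succ=(1,0) retry=(0,1))
6. T2 CAS -> counter=10 r=(8,9) succ=(1,1) retry=(0,1)
7. T2 CAS -> counter=10 r=(8,9) succ=(1,1) retry=(0,2)
8. T1 CAS -> counter=10 r=(8,9) succ=(1,1) retry=(1,2)

counter=10 r=(8,9) succ=(1,1) retry=(1,2)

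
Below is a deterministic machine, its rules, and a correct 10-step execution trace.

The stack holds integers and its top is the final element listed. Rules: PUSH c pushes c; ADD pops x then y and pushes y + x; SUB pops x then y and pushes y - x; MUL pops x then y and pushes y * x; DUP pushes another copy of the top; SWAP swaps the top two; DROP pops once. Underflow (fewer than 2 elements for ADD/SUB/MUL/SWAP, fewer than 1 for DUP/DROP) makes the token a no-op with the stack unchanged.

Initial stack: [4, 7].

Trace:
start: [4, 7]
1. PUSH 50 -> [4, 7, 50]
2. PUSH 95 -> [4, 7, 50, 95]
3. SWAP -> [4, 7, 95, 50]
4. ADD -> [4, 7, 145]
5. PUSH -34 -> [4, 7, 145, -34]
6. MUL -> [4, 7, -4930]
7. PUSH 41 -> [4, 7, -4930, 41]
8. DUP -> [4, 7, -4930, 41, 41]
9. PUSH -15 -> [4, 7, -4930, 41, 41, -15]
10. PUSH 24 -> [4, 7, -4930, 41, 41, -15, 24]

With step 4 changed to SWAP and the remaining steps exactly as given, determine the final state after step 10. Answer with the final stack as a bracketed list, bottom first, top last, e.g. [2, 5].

(re-executing from step 4 with the substitution; state before step 4: [4, 7, 95, 50])
4. SWAP -> [4, 7, 50, 95]
5. PUSH -34 -> [4, 7, 50, 95, -34]
6. MUL -> [4, 7, 50, -3230]
7. PUSH 41 -> [4, 7, 50, -3230, 41]
8. DUP -> [4, 7, 50, -3230, 41, 41]
9. PUSH -15 -> [4, 7, 50, -3230, 41, 41, -15]
10. PUSH 24 -> [4, 7, 50, -3230, 41, 41, -15, 24]

[4, 7, 50, -3230, 41, 41, -15, 24]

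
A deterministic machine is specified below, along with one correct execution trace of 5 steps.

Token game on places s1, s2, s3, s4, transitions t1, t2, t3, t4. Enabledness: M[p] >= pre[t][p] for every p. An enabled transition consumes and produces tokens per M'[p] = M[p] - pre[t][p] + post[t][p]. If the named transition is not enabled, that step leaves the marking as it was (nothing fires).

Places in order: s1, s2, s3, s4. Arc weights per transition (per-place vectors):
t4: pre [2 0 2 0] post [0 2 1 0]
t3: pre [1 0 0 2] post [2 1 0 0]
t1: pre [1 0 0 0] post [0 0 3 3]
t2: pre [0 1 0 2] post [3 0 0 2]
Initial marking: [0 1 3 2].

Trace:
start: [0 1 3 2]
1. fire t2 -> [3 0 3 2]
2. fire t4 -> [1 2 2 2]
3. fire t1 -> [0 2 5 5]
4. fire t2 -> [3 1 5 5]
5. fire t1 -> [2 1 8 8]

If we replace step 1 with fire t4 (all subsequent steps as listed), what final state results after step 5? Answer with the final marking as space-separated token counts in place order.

2 0 6 5

(re-executing from step 1 with the substitution; state before step 1: [0 1 3 2])
1. fire t4 -> [0 1 3 2]
2. fire t4 -> [0 1 3 2]
3. fire t1 -> [0 1 3 2]
4. fire t2 -> [3 0 3 2]
5. fire t1 -> [2 0 6 5]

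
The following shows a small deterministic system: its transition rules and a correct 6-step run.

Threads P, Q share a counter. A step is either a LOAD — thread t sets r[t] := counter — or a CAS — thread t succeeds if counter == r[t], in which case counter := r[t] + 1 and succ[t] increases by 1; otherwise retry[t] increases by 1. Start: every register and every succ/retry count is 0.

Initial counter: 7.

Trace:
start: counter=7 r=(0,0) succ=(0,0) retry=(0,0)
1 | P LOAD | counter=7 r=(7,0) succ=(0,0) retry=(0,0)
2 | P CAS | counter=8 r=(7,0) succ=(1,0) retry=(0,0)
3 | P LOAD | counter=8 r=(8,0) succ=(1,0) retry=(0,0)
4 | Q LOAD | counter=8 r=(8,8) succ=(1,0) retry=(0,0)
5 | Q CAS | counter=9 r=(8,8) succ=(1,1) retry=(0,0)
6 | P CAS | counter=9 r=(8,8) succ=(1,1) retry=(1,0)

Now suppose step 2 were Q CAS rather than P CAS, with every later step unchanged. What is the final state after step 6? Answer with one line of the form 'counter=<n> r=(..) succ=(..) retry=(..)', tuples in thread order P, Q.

(re-executing from step 2 with the substitution; state before step 2: counter=7 r=(7,0) succ=(0,0) retry=(0,0))
2 | Q CAS | counter=7 r=(7,0) succ=(0,0) retry=(0,1)
3 | P LOAD | counter=7 r=(7,0) succ=(0,0) retry=(0,1)
4 | Q LOAD | counter=7 r=(7,7) succ=(0,0) retry=(0,1)
5 | Q CAS | counter=8 r=(7,7) succ=(0,1) retry=(0,1)
6 | P CAS | counter=8 r=(7,7) succ=(0,1) retry=(1,1)

counter=8 r=(7,7) succ=(0,1) retry=(1,1)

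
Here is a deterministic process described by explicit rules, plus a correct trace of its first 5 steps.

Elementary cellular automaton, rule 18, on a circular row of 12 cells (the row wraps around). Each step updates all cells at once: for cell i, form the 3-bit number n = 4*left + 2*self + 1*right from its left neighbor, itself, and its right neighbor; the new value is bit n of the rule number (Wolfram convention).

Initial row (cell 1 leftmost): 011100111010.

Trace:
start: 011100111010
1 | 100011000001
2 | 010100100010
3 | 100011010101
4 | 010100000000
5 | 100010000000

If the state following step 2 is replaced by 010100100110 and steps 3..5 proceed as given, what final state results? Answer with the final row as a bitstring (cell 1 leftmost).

state after step 2 := 010100100110
3 | 100011011001
4 | 010100000110
5 | 100010001001

100010001001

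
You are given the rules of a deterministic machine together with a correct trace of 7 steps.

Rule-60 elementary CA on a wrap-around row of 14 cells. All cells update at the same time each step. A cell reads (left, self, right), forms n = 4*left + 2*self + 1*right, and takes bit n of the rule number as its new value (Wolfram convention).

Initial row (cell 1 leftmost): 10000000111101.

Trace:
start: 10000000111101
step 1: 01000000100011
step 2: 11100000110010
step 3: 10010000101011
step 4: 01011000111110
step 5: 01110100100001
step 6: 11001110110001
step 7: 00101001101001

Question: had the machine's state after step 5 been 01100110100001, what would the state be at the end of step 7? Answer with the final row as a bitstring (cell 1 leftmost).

00111111001001

state after step 5 := 01100110100001
step 6: 11010101110001
step 7: 00111111001001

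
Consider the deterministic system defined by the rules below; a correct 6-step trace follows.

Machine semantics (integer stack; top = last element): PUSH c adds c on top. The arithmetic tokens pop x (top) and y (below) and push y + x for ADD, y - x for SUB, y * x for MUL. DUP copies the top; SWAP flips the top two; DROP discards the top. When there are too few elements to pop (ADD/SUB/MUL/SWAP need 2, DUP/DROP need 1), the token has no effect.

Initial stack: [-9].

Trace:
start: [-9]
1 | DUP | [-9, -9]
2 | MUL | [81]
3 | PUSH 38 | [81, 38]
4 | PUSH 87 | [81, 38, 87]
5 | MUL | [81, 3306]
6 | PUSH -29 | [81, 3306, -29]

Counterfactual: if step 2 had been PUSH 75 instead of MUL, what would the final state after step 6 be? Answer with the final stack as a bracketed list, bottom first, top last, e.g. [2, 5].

[-9, -9, 75, 3306, -29]

(re-executing from step 2 with the substitution; state before step 2: [-9, -9])
2 | PUSH 75 | [-9, -9, 75]
3 | PUSH 38 | [-9, -9, 75, 38]
4 | PUSH 87 | [-9, -9, 75, 38, 87]
5 | MUL | [-9, -9, 75, 3306]
6 | PUSH -29 | [-9, -9, 75, 3306, -29]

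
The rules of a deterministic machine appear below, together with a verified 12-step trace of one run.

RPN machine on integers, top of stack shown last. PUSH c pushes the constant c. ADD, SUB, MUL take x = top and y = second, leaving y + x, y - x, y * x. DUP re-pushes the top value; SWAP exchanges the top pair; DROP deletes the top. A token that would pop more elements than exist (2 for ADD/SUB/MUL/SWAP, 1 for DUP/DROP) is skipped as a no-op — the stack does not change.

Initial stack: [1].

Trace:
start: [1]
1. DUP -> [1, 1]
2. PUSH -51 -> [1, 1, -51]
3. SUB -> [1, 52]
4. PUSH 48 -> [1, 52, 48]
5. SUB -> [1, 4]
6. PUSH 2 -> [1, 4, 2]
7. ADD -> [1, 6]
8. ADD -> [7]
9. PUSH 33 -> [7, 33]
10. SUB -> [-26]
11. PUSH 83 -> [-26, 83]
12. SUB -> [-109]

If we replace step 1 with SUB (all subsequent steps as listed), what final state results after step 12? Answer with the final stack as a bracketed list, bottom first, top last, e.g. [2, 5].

(re-executing from step 1 with the substitution; state before step 1: [1])
1. SUB -> [1]
2. PUSH -51 -> [1, -51]
3. SUB -> [52]
4. PUSH 48 -> [52, 48]
5. SUB -> [4]
6. PUSH 2 -> [4, 2]
7. ADD -> [6]
8. ADD -> [6]
9. PUSH 33 -> [6, 33]
10. SUB -> [-27]
11. PUSH 83 -> [-27, 83]
12. SUB -> [-110]

[-110]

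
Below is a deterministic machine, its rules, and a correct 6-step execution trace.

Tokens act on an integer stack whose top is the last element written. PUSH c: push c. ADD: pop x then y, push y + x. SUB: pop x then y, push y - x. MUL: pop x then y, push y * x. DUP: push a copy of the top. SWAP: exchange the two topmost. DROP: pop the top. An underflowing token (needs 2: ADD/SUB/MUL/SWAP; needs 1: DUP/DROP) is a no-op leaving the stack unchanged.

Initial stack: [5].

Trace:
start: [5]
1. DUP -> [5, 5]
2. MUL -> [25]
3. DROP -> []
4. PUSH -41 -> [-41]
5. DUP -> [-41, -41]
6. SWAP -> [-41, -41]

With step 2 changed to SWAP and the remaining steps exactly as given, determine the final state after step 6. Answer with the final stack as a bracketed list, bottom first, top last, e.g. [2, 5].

(re-executing from step 2 with the substitution; state before step 2: [5, 5])
2. SWAP -> [5, 5]
3. DROP -> [5]
4. PUSH -41 -> [5, -41]
5. DUP -> [5, -41, -41]
6. SWAP -> [5, -41, -41]

[5, -41, -41]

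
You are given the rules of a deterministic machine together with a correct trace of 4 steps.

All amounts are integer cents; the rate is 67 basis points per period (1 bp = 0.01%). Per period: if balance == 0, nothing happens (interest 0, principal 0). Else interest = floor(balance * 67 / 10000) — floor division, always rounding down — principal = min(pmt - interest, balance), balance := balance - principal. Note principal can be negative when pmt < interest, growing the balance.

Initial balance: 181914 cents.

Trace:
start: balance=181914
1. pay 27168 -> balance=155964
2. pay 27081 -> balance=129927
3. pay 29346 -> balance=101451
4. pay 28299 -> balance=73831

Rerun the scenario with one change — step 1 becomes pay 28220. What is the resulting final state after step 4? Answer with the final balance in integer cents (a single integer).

(re-executing from step 1 with the substitution; state before step 1: balance=181914)
1. pay 28220 -> balance=154912
2. pay 27081 -> balance=128868
3. pay 29346 -> balance=100385
4. pay 28299 -> balance=72758

72758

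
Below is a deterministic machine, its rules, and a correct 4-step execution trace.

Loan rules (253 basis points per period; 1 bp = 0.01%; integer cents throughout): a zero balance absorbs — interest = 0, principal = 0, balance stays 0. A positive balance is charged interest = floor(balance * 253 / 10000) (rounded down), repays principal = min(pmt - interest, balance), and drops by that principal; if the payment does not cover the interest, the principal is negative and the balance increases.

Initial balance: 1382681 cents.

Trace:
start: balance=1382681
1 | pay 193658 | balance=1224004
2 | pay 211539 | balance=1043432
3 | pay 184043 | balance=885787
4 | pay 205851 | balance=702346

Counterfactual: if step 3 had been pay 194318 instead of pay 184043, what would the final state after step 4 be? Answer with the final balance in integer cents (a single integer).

691811

(re-executing from step 3 with the substitution; state before step 3: balance=1043432)
3 | pay 194318 | balance=875512
4 | pay 205851 | balance=691811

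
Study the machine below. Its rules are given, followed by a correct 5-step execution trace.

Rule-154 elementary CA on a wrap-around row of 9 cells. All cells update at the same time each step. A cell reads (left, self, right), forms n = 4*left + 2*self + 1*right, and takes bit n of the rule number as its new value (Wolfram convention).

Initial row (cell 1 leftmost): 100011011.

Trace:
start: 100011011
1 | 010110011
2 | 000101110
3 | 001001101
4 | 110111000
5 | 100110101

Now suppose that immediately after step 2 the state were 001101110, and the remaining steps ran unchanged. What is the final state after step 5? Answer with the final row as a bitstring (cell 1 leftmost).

100110100

state after step 2 := 001101110
3 | 011001101
4 | 010111000
5 | 100110100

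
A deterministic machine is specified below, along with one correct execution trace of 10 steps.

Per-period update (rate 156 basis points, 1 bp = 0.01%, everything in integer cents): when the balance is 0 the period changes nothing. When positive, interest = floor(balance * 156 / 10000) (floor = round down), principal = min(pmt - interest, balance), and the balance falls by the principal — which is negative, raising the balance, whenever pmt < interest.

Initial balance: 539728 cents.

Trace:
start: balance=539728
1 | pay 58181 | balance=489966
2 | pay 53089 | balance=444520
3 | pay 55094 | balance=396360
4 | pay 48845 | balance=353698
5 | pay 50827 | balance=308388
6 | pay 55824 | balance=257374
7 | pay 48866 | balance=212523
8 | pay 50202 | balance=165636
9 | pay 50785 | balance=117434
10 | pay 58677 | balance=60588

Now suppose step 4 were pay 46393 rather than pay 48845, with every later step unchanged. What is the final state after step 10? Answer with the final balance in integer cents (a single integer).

(re-executing from step 4 with the substitution; state before step 4: balance=396360)
4 | pay 46393 | balance=356150
5 | pay 50827 | balance=310878
6 | pay 55824 | balance=259903
7 | pay 48866 | balance=215091
8 | pay 50202 | balance=168244
9 | pay 50785 | balance=120083
10 | pay 58677 | balance=63279

63279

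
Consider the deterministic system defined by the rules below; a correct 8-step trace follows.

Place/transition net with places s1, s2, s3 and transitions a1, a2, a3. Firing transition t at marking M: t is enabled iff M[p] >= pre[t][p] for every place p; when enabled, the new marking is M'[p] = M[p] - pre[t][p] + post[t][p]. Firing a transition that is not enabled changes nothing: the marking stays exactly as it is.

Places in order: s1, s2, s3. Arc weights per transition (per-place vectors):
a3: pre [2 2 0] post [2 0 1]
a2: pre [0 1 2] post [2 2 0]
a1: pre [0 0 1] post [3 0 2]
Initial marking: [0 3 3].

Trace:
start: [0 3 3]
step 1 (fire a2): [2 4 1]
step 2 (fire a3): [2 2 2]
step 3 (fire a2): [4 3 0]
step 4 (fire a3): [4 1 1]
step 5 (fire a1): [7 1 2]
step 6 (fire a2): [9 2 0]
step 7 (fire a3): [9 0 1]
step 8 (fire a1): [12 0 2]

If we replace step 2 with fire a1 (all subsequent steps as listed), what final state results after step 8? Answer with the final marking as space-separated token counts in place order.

(re-executing from step 2 with the substitution; state before step 2: [2 4 1])
step 2 (fire a1): [5 4 2]
step 3 (fire a2): [7 5 0]
step 4 (fire a3): [7 3 1]
step 5 (fire a1): [10 3 2]
step 6 (fire a2): [12 4 0]
step 7 (fire a3): [12 2 1]
step 8 (fire a1): [15 2 2]

15 2 2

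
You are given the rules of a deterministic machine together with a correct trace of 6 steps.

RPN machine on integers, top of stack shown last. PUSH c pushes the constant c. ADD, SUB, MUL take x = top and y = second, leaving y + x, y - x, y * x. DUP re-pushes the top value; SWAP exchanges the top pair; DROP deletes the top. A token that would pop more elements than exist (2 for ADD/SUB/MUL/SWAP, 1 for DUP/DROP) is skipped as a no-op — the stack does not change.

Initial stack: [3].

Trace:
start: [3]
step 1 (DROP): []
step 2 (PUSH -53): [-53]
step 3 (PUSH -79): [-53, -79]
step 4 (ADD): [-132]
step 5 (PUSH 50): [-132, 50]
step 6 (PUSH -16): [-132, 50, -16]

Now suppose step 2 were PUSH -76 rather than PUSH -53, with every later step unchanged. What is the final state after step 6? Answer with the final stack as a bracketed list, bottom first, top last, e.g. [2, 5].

(re-executing from step 2 with the substitution; state before step 2: [])
step 2 (PUSH -76): [-76]
step 3 (PUSH -79): [-76, -79]
step 4 (ADD): [-155]
step 5 (PUSH 50): [-155, 50]
step 6 (PUSH -16): [-155, 50, -16]

[-155, 50, -16]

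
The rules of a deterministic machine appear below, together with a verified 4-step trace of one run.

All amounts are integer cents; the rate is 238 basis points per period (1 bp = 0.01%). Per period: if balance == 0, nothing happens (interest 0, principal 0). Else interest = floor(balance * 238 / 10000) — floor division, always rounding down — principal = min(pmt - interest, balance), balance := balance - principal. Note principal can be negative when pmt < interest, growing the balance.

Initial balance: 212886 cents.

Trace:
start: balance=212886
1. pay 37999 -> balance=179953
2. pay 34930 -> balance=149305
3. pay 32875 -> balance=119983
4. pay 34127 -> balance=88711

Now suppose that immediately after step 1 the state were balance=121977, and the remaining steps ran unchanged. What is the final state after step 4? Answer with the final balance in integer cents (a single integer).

26497

state after step 1 := balance=121977
2. pay 34930 -> balance=89950
3. pay 32875 -> balance=59215
4. pay 34127 -> balance=26497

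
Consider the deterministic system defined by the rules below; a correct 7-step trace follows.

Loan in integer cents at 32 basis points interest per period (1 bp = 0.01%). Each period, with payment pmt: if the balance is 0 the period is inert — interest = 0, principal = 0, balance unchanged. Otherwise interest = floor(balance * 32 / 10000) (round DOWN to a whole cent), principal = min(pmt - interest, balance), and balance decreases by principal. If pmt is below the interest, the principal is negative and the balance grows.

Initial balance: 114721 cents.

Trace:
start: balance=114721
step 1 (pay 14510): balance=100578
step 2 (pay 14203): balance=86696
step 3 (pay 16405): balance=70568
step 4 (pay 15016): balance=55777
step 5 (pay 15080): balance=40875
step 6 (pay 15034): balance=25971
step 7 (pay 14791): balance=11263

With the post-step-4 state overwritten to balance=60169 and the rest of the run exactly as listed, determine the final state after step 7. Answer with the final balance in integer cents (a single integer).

state after step 4 := balance=60169
step 5 (pay 15080): balance=45281
step 6 (pay 15034): balance=30391
step 7 (pay 14791): balance=15697

15697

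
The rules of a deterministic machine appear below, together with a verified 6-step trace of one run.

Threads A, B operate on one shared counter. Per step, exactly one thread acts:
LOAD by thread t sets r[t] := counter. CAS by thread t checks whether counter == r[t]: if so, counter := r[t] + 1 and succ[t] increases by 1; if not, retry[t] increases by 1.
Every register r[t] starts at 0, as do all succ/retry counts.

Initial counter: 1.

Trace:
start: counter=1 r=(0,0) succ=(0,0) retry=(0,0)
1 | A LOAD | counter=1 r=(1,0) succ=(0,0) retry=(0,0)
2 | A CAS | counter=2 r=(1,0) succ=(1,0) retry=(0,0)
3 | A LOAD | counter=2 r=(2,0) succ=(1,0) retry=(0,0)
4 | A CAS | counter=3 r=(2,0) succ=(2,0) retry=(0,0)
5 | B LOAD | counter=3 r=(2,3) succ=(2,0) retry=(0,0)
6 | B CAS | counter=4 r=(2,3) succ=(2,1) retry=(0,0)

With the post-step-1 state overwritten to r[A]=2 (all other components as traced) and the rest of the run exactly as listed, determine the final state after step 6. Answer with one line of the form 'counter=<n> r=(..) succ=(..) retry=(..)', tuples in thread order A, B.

state after step 1 := counter=1 r=(2,0) succ=(0,0) retry=(0,0)
2 | A CAS | counter=1 r=(2,0) succ=(0,0) retry=(1,0)
3 | A LOAD | counter=1 r=(1,0) succ=(0,0) retry=(1,0)
4 | A CAS | counter=2 r=(1,0) succ=(1,0) retry=(1,0)
5 | B LOAD | counter=2 r=(1,2) succ=(1,0) retry=(1,0)
6 | B CAS | counter=3 r=(1,2) succ=(1,1) retry=(1,0)

counter=3 r=(1,2) succ=(1,1) retry=(1,0)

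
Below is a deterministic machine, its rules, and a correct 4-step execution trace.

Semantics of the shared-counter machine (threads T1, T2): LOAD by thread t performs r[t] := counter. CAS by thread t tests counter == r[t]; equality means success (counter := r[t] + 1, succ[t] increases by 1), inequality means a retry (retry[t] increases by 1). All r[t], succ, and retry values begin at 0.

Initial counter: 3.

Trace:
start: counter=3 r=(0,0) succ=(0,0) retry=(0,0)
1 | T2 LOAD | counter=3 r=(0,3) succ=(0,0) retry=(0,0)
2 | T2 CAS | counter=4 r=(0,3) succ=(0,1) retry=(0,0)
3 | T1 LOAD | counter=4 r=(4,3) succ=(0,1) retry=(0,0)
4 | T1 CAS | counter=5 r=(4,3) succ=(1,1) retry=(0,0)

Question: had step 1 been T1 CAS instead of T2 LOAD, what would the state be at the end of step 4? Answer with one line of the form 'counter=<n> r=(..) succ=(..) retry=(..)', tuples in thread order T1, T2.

counter=4 r=(3,0) succ=(1,0) retry=(1,1)

(re-executing from step 1 with the substitution; state before step 1: counter=3 r=(0,0) succ=(0,0) retry=(0,0))
1 | T1 CAS | counter=3 r=(0,0) succ=(0,0) retry=(1,0)
2 | T2 CAS | counter=3 r=(0,0) succ=(0,0) retry=(1,1)
3 | T1 LOAD | counter=3 r=(3,0) succ=(0,0) retry=(1,1)
4 | T1 CAS | counter=4 r=(3,0) succ=(1,0) retry=(1,1)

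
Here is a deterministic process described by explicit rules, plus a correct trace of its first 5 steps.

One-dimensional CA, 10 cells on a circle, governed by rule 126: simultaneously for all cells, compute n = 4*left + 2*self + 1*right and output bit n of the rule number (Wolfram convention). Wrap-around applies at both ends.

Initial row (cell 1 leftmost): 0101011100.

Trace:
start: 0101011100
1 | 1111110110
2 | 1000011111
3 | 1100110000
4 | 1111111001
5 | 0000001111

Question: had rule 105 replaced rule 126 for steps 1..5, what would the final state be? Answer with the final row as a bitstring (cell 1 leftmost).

(re-executing steps 1..5 under rule 105; state before step 1: 0101011100)
1 | 0010110101
2 | 0001111010
3 | 1101001100
4 | 1110001100
5 | 1010101100

1010101100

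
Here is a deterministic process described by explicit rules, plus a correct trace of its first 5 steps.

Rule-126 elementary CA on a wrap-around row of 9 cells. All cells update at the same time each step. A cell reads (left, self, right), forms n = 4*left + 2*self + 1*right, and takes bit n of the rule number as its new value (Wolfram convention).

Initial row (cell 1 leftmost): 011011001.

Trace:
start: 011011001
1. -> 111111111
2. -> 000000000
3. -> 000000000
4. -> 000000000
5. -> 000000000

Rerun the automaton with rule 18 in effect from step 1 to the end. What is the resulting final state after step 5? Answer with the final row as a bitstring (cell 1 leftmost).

100010000

(re-executing steps 1..5 under rule 18; state before step 1: 011011001)
1. -> 000000110
2. -> 000001001
3. -> 100010110
4. -> 010100000
5. -> 100010000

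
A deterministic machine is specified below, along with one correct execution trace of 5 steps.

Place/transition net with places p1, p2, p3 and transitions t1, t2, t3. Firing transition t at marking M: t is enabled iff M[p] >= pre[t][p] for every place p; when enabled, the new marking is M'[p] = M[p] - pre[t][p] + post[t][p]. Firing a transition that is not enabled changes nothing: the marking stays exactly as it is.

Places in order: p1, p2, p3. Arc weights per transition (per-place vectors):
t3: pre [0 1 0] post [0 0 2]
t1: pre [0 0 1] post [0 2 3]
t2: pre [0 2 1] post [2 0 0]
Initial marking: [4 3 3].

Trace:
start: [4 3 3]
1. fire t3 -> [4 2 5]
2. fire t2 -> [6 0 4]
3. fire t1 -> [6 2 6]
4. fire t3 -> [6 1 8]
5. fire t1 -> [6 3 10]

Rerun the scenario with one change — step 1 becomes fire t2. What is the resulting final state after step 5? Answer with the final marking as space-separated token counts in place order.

6 4 8

(re-executing from step 1 with the substitution; state before step 1: [4 3 3])
1. fire t2 -> [6 1 2]
2. fire t2 -> [6 1 2]
3. fire t1 -> [6 3 4]
4. fire t3 -> [6 2 6]
5. fire t1 -> [6 4 8]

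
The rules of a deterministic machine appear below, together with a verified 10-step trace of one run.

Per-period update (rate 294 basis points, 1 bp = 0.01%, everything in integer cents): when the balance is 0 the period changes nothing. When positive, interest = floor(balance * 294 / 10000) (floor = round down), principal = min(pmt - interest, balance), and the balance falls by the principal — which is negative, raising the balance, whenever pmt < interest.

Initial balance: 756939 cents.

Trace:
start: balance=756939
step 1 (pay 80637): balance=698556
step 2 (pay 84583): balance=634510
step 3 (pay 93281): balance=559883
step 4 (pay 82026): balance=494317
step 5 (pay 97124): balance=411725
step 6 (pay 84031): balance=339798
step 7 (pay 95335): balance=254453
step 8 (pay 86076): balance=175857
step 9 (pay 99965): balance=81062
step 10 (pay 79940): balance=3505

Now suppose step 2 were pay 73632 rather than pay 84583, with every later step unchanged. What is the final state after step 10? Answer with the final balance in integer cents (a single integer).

17313

(re-executing from step 2 with the substitution; state before step 2: balance=698556)
step 2 (pay 73632): balance=645461
step 3 (pay 93281): balance=571156
step 4 (pay 82026): balance=505921
step 5 (pay 97124): balance=423671
step 6 (pay 84031): balance=352095
step 7 (pay 95335): balance=267111
step 8 (pay 86076): balance=188888
step 9 (pay 99965): balance=94476
step 10 (pay 79940): balance=17313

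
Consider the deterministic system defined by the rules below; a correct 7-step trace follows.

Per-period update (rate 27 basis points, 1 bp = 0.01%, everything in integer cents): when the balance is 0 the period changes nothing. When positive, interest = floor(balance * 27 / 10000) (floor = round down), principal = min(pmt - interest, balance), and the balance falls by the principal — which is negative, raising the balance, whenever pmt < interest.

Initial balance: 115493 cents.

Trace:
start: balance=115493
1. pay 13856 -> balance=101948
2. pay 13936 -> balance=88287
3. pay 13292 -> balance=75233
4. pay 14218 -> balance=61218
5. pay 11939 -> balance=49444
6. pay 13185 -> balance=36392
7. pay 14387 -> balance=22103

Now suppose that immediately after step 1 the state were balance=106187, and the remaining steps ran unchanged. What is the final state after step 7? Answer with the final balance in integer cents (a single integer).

26409

state after step 1 := balance=106187
2. pay 13936 -> balance=92537
3. pay 13292 -> balance=79494
4. pay 14218 -> balance=65490
5. pay 11939 -> balance=53727
6. pay 13185 -> balance=40687
7. pay 14387 -> balance=26409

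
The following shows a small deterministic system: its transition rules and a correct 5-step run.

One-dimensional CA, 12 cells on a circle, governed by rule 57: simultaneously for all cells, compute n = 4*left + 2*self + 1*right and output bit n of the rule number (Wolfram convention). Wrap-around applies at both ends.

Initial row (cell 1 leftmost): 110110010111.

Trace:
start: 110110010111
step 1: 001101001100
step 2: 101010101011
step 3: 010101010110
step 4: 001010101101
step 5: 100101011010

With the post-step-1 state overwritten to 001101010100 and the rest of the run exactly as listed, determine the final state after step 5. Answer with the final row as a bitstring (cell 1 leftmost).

state after step 1 := 001101010100
step 2: 101010101011
step 3: 010101010110
step 4: 001010101101
step 5: 100101011010

100101011010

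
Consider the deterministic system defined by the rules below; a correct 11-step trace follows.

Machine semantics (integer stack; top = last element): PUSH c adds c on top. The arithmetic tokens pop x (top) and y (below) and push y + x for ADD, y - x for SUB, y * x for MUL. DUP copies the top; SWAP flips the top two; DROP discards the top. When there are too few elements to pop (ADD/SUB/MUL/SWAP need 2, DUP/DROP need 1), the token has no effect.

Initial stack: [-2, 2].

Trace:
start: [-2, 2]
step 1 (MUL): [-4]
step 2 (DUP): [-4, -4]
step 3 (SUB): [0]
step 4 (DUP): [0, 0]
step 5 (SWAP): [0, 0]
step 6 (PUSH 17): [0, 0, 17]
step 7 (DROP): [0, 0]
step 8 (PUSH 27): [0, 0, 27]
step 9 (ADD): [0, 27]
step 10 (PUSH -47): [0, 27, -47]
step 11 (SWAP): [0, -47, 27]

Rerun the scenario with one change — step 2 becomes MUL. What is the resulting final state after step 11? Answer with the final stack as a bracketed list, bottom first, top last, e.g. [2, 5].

(re-executing from step 2 with the substitution; state before step 2: [-4])
step 2 (MUL): [-4]
step 3 (SUB): [-4]
step 4 (DUP): [-4, -4]
step 5 (SWAP): [-4, -4]
step 6 (PUSH 17): [-4, -4, 17]
step 7 (DROP): [-4, -4]
step 8 (PUSH 27): [-4, -4, 27]
step 9 (ADD): [-4, 23]
step 10 (PUSH -47): [-4, 23, -47]
step 11 (SWAP): [-4, -47, 23]

[-4, -47, 23]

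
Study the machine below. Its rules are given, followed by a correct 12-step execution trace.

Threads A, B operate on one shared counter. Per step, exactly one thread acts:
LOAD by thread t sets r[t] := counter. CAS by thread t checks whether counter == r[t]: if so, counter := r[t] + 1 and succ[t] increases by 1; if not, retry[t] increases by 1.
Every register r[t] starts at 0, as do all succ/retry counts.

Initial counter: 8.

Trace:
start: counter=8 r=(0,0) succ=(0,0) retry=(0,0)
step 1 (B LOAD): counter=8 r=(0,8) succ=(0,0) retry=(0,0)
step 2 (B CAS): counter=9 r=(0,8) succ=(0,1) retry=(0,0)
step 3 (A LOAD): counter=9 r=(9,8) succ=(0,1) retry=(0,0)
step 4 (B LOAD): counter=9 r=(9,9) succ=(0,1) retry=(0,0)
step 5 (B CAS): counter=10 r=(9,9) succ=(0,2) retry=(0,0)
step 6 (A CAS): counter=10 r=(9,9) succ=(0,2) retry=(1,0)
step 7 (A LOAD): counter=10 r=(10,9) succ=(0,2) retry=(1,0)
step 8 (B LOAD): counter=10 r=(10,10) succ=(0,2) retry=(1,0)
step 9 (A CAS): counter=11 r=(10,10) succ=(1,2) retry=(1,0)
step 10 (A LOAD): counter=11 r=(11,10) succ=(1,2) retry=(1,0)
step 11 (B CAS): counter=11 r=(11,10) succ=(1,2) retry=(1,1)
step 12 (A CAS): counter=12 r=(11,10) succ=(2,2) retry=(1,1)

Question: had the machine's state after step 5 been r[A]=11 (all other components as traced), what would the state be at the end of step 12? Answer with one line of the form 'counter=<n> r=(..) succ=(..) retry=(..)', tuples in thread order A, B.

state after step 5 := counter=10 r=(11,9) succ=(0,2) retry=(0,0)
step 6 (A CAS): counter=10 r=(11,9) succ=(0,2) retry=(1,0)
step 7 (A LOAD): counter=10 r=(10,9) succ=(0,2) retry=(1,0)
step 8 (B LOAD): counter=10 r=(10,10) succ=(0,2) retry=(1,0)
step 9 (A CAS): counter=11 r=(10,10) succ=(1,2) retry=(1,0)
step 10 (A LOAD): counter=11 r=(11,10) succ=(1,2) retry=(1,0)
step 11 (B CAS): counter=11 r=(11,10) succ=(1,2) retry=(1,1)
step 12 (A CAS): counter=12 r=(11,10) succ=(2,2) retry=(1,1)

counter=12 r=(11,10) succ=(2,2) retry=(1,1)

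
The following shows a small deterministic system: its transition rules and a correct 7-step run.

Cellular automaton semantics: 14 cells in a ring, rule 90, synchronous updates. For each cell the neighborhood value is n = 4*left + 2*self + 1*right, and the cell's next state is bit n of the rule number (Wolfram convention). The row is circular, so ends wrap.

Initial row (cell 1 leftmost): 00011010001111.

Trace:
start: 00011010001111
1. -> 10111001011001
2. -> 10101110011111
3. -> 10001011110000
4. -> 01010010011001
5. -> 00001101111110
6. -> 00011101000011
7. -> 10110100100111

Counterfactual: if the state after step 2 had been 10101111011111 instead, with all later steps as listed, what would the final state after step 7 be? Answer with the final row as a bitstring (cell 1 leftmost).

10011100101101

state after step 2 := 10101111011111
3. -> 10001001010000
4. -> 01010110001001
5. -> 00000111010110
6. -> 00001101000111
7. -> 10011100101101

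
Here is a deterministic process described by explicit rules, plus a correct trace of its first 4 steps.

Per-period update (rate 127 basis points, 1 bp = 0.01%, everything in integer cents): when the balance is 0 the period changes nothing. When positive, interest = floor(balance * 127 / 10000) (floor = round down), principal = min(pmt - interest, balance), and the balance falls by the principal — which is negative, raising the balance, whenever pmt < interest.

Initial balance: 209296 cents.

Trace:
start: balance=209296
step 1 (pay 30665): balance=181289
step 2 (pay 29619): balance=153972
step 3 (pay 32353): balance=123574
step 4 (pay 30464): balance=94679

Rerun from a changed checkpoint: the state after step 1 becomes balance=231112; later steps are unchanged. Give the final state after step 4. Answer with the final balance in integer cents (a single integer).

state after step 1 := balance=231112
step 2 (pay 29619): balance=204428
step 3 (pay 32353): balance=174671
step 4 (pay 30464): balance=146425

146425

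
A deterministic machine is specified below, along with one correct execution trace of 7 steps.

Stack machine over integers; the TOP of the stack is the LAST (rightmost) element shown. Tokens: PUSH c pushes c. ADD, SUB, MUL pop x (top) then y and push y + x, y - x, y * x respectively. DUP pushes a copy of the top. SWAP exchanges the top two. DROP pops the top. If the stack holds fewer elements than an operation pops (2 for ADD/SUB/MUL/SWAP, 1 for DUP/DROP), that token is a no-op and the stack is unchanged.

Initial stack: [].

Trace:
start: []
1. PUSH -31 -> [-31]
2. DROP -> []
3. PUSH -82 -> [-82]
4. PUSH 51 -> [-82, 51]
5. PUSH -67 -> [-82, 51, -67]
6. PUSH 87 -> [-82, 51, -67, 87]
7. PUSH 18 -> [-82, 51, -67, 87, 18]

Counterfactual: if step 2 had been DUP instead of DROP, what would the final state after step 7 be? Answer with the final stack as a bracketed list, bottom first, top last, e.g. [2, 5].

(re-executing from step 2 with the substitution; state before step 2: [-31])
2. DUP -> [-31, -31]
3. PUSH -82 -> [-31, -31, -82]
4. PUSH 51 -> [-31, -31, -82, 51]
5. PUSH -67 -> [-31, -31, -82, 51, -67]
6. PUSH 87 -> [-31, -31, -82, 51, -67, 87]
7. PUSH 18 -> [-31, -31, -82, 51, -67, 87, 18]

[-31, -31, -82, 51, -67, 87, 18]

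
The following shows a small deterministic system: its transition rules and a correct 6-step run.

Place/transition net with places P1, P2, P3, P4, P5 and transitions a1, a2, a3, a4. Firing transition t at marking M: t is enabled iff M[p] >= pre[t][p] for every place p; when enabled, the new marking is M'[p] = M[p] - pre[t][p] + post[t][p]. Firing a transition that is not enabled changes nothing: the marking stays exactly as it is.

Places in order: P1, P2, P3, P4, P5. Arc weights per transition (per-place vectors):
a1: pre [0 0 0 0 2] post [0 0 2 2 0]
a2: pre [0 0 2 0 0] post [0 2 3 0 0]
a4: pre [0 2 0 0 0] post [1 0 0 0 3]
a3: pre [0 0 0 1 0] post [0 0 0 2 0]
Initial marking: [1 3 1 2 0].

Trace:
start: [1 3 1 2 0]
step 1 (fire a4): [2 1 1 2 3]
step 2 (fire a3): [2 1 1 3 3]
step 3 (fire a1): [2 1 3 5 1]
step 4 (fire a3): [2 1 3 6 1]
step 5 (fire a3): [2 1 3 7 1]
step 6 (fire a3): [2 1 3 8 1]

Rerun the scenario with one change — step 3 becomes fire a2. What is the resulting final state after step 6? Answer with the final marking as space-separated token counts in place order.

(re-executing from step 3 with the substitution; state before step 3: [2 1 1 3 3])
step 3 (fire a2): [2 1 1 3 3]
step 4 (fire a3): [2 1 1 4 3]
step 5 (fire a3): [2 1 1 5 3]
step 6 (fire a3): [2 1 1 6 3]

2 1 1 6 3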